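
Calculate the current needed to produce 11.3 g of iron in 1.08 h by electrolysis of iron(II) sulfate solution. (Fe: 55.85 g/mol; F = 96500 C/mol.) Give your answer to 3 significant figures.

n(Fe) = 11.3 / 55.85 = 0.2023 mol
Fe²⁺ + 2e⁻ → Fe, so n(e⁻) = 2 × 0.2023 = 0.4046 mol
Q = 0.4046 × 96500 = 39040 C
I = Q / t = 39040 / 3888 s = 10.0 A

10.0 A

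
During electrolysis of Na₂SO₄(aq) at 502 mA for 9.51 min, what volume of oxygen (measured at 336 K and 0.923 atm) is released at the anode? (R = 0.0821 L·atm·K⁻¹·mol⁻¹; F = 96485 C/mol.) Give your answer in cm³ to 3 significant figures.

22.2 cm³

Charge passed = 0.502 × 570.6 = 286.4 C
n(e⁻) = 286.4 / 96485 = 0.002968 mol
2H₂O → O₂ + 4H⁺ + 4e⁻, so n(O₂) = 0.002968 / 4 = 7.420×10^-4 mol
V = nRT/P = 7.420×10^-4 × 0.0821 × 336 / 0.923 = 0.02218 L
= 22.2 cm³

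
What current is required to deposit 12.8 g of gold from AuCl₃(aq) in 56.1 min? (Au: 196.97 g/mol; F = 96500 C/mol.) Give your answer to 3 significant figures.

n(Au) = 12.8 / 196.97 = 0.06498 mol
Au³⁺ + 3e⁻ → Au, so n(e⁻) = 3 × 0.06498 = 0.1949 mol
Q = 0.1949 × 96500 = 18810 C
I = Q / t = 18810 / 3366 s = 5.59 A

5.59 A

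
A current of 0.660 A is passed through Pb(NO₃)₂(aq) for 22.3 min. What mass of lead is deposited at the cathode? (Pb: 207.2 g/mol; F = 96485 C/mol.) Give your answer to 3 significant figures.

0.948 g

Q = 0.660 A × 1338 s = 883.1 C
Moles of electrons = 883.1 / 96485 = 0.009153 mol
Pb²⁺ + 2e⁻ → Pb, so n(Pb) = 0.009153 / 2 = 0.004577 mol
m = 0.004577 × 207.2 = 0.948 g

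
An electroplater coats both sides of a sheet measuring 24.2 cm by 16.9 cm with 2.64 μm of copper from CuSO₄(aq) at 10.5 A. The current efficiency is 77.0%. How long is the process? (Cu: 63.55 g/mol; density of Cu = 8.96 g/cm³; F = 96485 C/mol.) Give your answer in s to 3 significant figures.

727 s

Plated area = 2 × 24.2 × 16.9 = 818.0 cm²
Volume = 818.0 × 2.64×10⁻⁴ cm = 0.2160 cm³
m(Cu) = 0.2160 × 8.96 = 1.935 g
n(Cu) = 1.935 / 63.55 = 0.03045 mol; n(e⁻) = 2 × 0.03045 = 0.06090 mol
Q = 0.06090 × 96485 / 0.770 = 7631 C
t = 7631 / 10.5 = 726.8 s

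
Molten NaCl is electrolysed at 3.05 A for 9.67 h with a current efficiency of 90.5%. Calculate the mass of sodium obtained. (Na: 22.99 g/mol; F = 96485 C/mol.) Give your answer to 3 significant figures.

Q = 3.05 × 34812 = 1.062×10^5 C
n(e⁻) = 1.062×10^5 / 96485 = 1.101 mol
Na⁺ + e⁻ → Na, so theoretical m(Na) = 1.101 × 22.99 = 25.31 g
Actual mass = 90.5% × 25.31 = 22.9 g

22.9 g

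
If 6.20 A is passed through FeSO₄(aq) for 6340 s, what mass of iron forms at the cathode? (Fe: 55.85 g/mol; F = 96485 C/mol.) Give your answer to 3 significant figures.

11.4 g

Q = 6.20 A × 6340 s = 39310 C
n(e⁻) = 39310 / 96485 = 0.4074 mol
Fe²⁺ + 2e⁻ → Fe, so n(Fe) = 0.4074 / 2 = 0.2037 mol
m = 0.2037 × 55.85 = 11.4 g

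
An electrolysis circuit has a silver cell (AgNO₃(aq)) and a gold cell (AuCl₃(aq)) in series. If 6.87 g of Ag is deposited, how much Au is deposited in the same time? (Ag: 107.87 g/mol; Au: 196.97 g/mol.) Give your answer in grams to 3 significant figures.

4.18 g

n(Ag) = 6.87 / 107.87 = 0.06369 mol
Ag⁺ + e⁻ → Ag, so n(e⁻) = 0.06369 mol
In series, the same 0.06369 mol of electrons flows through the second cell.
Au³⁺ + 3e⁻ → Au, so n(Au) = 0.06369 / 3 = 0.02123 mol
m(Au) = 0.02123 × 196.97 = 4.18 g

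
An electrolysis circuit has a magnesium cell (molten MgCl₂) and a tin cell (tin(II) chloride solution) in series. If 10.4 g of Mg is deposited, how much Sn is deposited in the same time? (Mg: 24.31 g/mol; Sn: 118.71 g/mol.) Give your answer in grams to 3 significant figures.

n(Mg) = 10.4 / 24.31 = 0.4278 mol
Mg²⁺ + 2e⁻ → Mg, so n(e⁻) = 2 × 0.4278 = 0.8556 mol
The cells are in series, so the same charge (and hence the same n(e⁻) = 0.8556 mol) passes through both.
Sn²⁺ + 2e⁻ → Sn, so n(Sn) = 0.8556 / 2 = 0.4278 mol
m(Sn) = 0.4278 × 118.71 = 50.8 g

50.8 g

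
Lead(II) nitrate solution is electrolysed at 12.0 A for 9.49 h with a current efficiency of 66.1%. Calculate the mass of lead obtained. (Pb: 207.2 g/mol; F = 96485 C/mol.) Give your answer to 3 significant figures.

291 g

Q = 12.0 × 34164 = 4.100×10^5 C
n(e⁻) = 4.100×10^5 / 96485 = 4.249 mol
Pb²⁺ + 2e⁻ → Pb, so theoretical m(Pb) = 2.125 × 207.2 = 440.3 g
Actual mass = 66.1% × 440.3 = 291 g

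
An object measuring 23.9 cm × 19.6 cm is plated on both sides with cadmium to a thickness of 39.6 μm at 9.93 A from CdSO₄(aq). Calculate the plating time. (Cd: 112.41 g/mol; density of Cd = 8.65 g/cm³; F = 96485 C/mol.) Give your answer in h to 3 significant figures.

Plated area = 2 × 23.9 × 19.6 = 936.9 cm²
Volume = 936.9 × 39.6×10⁻⁴ cm = 3.710 cm³
m(Cd) = 3.710 × 8.65 = 32.09 g
n(Cd) = 32.09 / 112.41 = 0.2855 mol; n(e⁻) = 2 × 0.2855 = 0.5710 mol
Q = 0.5710 × 96485 = 55090 C
t = 55090 / 9.93 = 5548 s = 1.54 h

1.54 h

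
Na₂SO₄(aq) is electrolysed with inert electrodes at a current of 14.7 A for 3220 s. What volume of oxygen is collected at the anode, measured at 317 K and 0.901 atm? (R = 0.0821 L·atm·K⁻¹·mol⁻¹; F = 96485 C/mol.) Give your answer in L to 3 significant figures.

Q = It = 14.7 × 3220 = 47330 C
n(e⁻) = 47330 / 96485 = 0.4905 mol
2H₂O → O₂ + 4H⁺ + 4e⁻, so n(O₂) = 0.4905 / 4 = 0.1226 mol
V = nRT/P = 0.1226 × 0.0821 × 317 / 0.901 = 3.541 L

3.54 L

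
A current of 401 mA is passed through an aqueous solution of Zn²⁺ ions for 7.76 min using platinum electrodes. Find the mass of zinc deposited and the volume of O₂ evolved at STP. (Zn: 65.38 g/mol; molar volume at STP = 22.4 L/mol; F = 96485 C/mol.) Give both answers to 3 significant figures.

0.0633 g Zn; 0.0108 L O₂

Q = 0.401 × 465.6 = 186.7 C; n(e⁻) = 186.7 / 96485 = 0.001935 mol
Cathode: Zn²⁺ + 2e⁻ → Zn → n(Zn) = 0.001935/2 = 9.675×10^-4 mol → 0.0633 g
Anode: 2H₂O → O₂ + 4H⁺ + 4e⁻ → n(O₂) = 0.001935/4 = 4.838×10^-4 mol → 0.0108 L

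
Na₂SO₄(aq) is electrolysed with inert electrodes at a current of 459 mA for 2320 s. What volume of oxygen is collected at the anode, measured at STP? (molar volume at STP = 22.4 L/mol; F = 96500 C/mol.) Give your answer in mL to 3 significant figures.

Charge passed = 0.459 × 2320 = 1065 C
Moles of electrons = 1065 / 96500 = 0.01104 mol
2H₂O → O₂ + 4H⁺ + 4e⁻, so n(O₂) = 0.01104 / 4 = 0.002760 mol
V = 0.002760 × 22.4 = 0.06182 L
= 61.8 mL

61.8 mL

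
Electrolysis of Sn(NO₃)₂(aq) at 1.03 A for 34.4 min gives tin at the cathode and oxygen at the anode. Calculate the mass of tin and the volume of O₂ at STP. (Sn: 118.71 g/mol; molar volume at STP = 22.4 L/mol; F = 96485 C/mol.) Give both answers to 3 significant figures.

Q = 1.03 × 2064 = 2126 C; n(e⁻) = 2126 / 96485 = 0.02203 mol
Cathode: Sn²⁺ + 2e⁻ → Sn → n(Sn) = 0.02203/2 = 0.01102 mol → 1.31 g
Anode: 2H₂O → O₂ + 4H⁺ + 4e⁻ → n(O₂) = 0.02203/4 = 0.005508 mol → 0.123 L

1.31 g Sn; 0.123 L O₂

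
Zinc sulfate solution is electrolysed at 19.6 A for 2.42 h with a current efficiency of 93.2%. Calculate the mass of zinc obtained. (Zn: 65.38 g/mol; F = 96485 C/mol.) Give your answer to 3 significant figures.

53.9 g

Q = 19.6 × 8712 = 1.708×10^5 C
n(e⁻) = 1.708×10^5 / 96485 = 1.770 mol
Zn²⁺ + 2e⁻ → Zn, so theoretical m(Zn) = 0.8850 × 65.38 = 57.86 g
Actual mass = 93.2% × 57.86 = 53.9 g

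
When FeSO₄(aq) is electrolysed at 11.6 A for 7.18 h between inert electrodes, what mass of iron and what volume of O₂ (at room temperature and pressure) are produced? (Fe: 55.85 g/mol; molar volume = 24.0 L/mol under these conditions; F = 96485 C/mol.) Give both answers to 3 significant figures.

86.8 g Fe; 18.6 L O₂

Q = 11.6 × 25848 = 2.998×10^5 C; n(e⁻) = 2.998×10^5 / 96485 = 3.107 mol
Cathode: Fe²⁺ + 2e⁻ → Fe → n(Fe) = 3.107/2 = 1.554 mol → 86.8 g
Anode: 2H₂O → O₂ + 4H⁺ + 4e⁻ → n(O₂) = 3.107/4 = 0.7768 mol → 18.6 L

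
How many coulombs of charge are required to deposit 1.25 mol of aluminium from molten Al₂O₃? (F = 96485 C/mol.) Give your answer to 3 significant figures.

Al³⁺ + 3e⁻ → Al, so n(e⁻) = 3 × 1.25 = 3.750 mol
Q = 3.750 × 96485 = 3.618×10^5 C

3.62×10^5 C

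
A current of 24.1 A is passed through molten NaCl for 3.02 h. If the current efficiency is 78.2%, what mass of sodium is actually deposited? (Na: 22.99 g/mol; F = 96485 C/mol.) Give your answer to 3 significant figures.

48.8 g

Q = 24.1 × 10872 = 2.620×10^5 C
n(e⁻) = 2.620×10^5 / 96485 = 2.715 mol
Na⁺ + e⁻ → Na, so theoretical m(Na) = 2.715 × 22.99 = 62.42 g
Actual mass = 78.2% × 62.42 = 48.8 g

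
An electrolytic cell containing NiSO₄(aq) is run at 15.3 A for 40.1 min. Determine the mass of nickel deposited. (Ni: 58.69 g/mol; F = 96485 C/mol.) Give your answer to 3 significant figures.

Q = It = 15.3 × 2406 = 36810 C
n(e⁻) = Q/F = 36810/96485 = 0.3815 mol
Ni²⁺ + 2e⁻ → Ni, so n(Ni) = 0.3815 / 2 = 0.1908 mol
m = 0.1908 × 58.69 = 11.2 g

11.2 g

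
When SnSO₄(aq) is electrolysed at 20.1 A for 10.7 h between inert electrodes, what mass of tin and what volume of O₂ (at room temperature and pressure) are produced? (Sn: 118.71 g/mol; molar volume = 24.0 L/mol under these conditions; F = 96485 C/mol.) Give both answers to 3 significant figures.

476 g Sn; 48.1 L O₂

Q = 20.1 × 38520 = 7.743×10^5 C; n(e⁻) = 7.743×10^5 / 96485 = 8.025 mol
Cathode: Sn²⁺ + 2e⁻ → Sn → n(Sn) = 8.025/2 = 4.013 mol → 476 g
Anode: 2H₂O → O₂ + 4H⁺ + 4e⁻ → n(O₂) = 8.025/4 = 2.006 mol → 48.1 L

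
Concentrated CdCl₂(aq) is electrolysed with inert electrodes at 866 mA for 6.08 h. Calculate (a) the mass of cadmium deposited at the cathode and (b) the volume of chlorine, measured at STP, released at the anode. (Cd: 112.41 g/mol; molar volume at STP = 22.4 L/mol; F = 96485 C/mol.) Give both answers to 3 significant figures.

11.0 g Cd; 2.20 L Cl₂

Q = 0.866 × 21888 = 18960 C; n(e⁻) = 18960 / 96485 = 0.1965 mol
Cathode: Cd²⁺ + 2e⁻ → Cd → n(Cd) = 0.1965/2 = 0.09825 mol → 11.0 g
Anode: 2Cl⁻ → Cl₂ + 2e⁻ → n(Cl₂) = 0.1965/2 = 0.09825 mol → 2.20 L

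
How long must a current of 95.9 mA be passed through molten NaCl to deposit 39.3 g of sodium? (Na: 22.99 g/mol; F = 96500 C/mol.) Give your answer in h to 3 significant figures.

478 h

n(Na) = 39.3 / 22.99 = 1.709 mol
Na⁺ + e⁻ → Na, so n(e⁻) = 1.709 mol
Q = 1.709 × 96500 = 1.649×10^5 C
t = Q / I = 1.649×10^5 / 0.0959 = 1.719×10^6 s = 478 h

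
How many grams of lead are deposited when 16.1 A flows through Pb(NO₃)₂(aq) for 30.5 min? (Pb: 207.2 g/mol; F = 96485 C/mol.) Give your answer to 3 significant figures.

31.6 g

Q = It = 16.1 × 1830 = 29460 C
n(e⁻) = 29460 / 96485 = 0.3053 mol
Pb²⁺ + 2e⁻ → Pb, so n(Pb) = 0.3053 / 2 = 0.1527 mol
m = 0.1527 × 207.2 = 31.6 g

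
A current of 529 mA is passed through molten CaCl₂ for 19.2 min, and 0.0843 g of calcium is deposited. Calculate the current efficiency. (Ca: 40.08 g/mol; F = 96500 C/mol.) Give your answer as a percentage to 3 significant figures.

Q = 0.529 × 1152 = 609.4 C
n(e⁻) = 609.4 / 96500 = 0.006315 mol
Ca²⁺ + 2e⁻ → Ca, so theoretical n(Ca) = 0.003158 mol → 0.1266 g
Efficiency = 0.0843 / 0.1266 = 0.6659 = 66.6%

66.6%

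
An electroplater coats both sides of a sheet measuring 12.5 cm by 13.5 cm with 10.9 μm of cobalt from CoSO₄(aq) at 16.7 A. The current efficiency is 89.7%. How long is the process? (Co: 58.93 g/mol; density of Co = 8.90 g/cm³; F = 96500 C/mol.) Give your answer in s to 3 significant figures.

716 s

Plated area = 2 × 12.5 × 13.5 = 337.5 cm²
Volume = 337.5 × 10.9×10⁻⁴ cm = 0.3679 cm³
m(Co) = 0.3679 × 8.90 = 3.274 g
n(Co) = 3.274 / 58.93 = 0.05556 mol; n(e⁻) = 2 × 0.05556 = 0.1111 mol
Q = 0.1111 × 96500 / 0.897 = 11950 C
t = 11950 / 16.7 = 715.6 s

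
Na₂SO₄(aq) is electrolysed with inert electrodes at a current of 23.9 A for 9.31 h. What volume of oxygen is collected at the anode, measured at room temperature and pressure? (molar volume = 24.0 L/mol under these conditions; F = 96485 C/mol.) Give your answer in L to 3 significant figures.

Q = It = 23.9 × 33516 = 8.010×10^5 C
Moles of electrons = 8.010×10^5 / 96485 = 8.302 mol
2H₂O → O₂ + 4H⁺ + 4e⁻, so n(O₂) = 8.302 / 4 = 2.076 mol
V = 2.076 × 24.0 = 49.82 L

49.8 L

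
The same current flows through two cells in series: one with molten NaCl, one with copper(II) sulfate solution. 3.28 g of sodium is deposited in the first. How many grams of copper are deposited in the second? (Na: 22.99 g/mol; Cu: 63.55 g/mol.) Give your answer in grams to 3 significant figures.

n(Na) = 3.28 / 22.99 = 0.1427 mol
Na⁺ + e⁻ → Na, so n(e⁻) = 0.1427 mol
Since the cells are in series, n(e⁻) in the Cu cell is also 0.1427 mol.
Cu²⁺ + 2e⁻ → Cu, so n(Cu) = 0.1427 / 2 = 0.07135 mol
m(Cu) = 0.07135 × 63.55 = 4.53 g

4.53 g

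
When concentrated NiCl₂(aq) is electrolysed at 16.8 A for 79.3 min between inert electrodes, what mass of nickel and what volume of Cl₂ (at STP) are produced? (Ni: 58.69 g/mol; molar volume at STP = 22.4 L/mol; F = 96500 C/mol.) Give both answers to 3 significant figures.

Q = 16.8 × 4758 = 79930 C; n(e⁻) = 79930 / 96500 = 0.8283 mol
Cathode: Ni²⁺ + 2e⁻ → Ni → n(Ni) = 0.8283/2 = 0.4142 mol → 24.3 g
Anode: 2Cl⁻ → Cl₂ + 2e⁻ → n(Cl₂) = 0.8283/2 = 0.4142 mol → 9.28 L

24.3 g Ni; 9.28 L Cl₂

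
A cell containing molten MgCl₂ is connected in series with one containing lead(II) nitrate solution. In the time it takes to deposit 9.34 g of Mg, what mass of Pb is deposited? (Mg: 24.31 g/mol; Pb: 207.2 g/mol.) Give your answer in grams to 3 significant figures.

79.6 g

n(Mg) = 9.34 / 24.31 = 0.3842 mol
Mg²⁺ + 2e⁻ → Mg, so n(e⁻) = 2 × 0.3842 = 0.7684 mol
In series, the same 0.7684 mol of electrons flows through the second cell.
Pb²⁺ + 2e⁻ → Pb, so n(Pb) = 0.7684 / 2 = 0.3842 mol
m(Pb) = 0.3842 × 207.2 = 79.6 g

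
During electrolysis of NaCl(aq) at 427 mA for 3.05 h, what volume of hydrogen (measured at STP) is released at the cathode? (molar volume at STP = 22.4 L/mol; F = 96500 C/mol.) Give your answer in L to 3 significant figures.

Q = 0.427 A × 10980 s = 4688 C
Moles of electrons = 4688 / 96500 = 0.04858 mol
2H⁺ + 2e⁻ → H₂, so n(H₂) = 0.04858 / 2 = 0.02429 mol
V = 0.02429 × 22.4 = 0.5441 L

0.544 L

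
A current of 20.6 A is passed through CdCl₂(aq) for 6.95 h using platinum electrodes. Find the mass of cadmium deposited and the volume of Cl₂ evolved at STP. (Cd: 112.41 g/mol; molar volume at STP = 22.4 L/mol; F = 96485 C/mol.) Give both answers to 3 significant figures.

300 g Cd; 59.8 L Cl₂

Q = 20.6 × 25020 = 5.154×10^5 C; n(e⁻) = 5.154×10^5 / 96485 = 5.342 mol
Cathode: Cd²⁺ + 2e⁻ → Cd → n(Cd) = 5.342/2 = 2.671 mol → 300 g
Anode: 2Cl⁻ → Cl₂ + 2e⁻ → n(Cl₂) = 5.342/2 = 2.671 mol → 59.8 L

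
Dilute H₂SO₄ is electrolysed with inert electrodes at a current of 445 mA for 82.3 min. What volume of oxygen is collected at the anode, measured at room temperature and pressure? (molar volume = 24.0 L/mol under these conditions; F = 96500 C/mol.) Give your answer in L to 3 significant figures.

Q = It = 0.445 × 4938 = 2197 C
n(e⁻) = 2197 / 96500 = 0.02277 mol
2H₂O → O₂ + 4H⁺ + 4e⁻, so n(O₂) = 0.02277 / 4 = 0.005693 mol
V = 0.005693 × 24.0 = 0.1366 L

0.137 L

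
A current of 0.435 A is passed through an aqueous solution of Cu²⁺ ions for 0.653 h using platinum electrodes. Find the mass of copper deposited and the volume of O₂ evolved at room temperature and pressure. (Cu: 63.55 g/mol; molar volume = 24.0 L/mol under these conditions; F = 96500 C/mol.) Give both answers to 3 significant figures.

Q = 0.435 × 2350.8 = 1023 C; n(e⁻) = 1023 / 96500 = 0.01060 mol
Cathode: Cu²⁺ + 2e⁻ → Cu → n(Cu) = 0.01060/2 = 0.005300 mol → 0.337 g
Anode: 2H₂O → O₂ + 4H⁺ + 4e⁻ → n(O₂) = 0.01060/4 = 0.002650 mol → 0.0636 L

0.337 g Cu; 0.0636 L O₂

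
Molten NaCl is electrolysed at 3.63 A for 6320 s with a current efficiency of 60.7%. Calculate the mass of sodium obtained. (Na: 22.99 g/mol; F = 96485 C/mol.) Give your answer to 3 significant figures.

3.32 g

Q = 3.63 × 6320 = 22940 C
n(e⁻) = 22940 / 96485 = 0.2378 mol
Na⁺ + e⁻ → Na, so theoretical m(Na) = 0.2378 × 22.99 = 5.467 g
Actual mass = 60.7% × 5.467 = 3.32 g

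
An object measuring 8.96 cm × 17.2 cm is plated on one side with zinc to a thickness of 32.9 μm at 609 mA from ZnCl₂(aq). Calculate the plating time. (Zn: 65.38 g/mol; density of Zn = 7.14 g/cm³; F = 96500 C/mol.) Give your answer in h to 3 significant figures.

Plated area = 8.96 × 17.2 = 154.1 cm²
Volume = 154.1 × 32.9×10⁻⁴ cm = 0.5070 cm³
m(Zn) = 0.5070 × 7.14 = 3.620 g
n(Zn) = 3.620 / 65.38 = 0.05537 mol; n(e⁻) = 2 × 0.05537 = 0.1107 mol
Q = 0.1107 × 96500 = 10680 C
t = 10680 / 0.609 = 17540 s = 4.87 h

4.87 h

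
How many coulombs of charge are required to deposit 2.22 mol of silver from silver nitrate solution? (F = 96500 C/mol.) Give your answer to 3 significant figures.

2.14×10^5 C

Ag⁺ + e⁻ → Ag, so n(e⁻) = 1 × 2.22 = 2.220 mol
Q = 2.220 × 96500 = 2.142×10^5 C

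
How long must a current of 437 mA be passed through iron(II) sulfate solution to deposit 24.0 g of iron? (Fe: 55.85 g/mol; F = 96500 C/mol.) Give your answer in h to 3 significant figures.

n(Fe) = 24.0 / 55.85 = 0.4297 mol
Fe²⁺ + 2e⁻ → Fe, so n(e⁻) = 2 × 0.4297 = 0.8594 mol
Q = 0.8594 × 96500 = 82930 C
t = Q / I = 82930 / 0.437 = 1.898×10^5 s = 52.7 h

52.7 h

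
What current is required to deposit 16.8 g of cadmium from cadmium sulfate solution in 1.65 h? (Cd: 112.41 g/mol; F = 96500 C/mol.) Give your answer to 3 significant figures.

n(Cd) = 16.8 / 112.41 = 0.1495 mol
Cd²⁺ + 2e⁻ → Cd, so n(e⁻) = 2 × 0.1495 = 0.2990 mol
Q = 0.2990 × 96500 = 28850 C
I = Q / t = 28850 / 5940 s = 4.86 A

4.86 A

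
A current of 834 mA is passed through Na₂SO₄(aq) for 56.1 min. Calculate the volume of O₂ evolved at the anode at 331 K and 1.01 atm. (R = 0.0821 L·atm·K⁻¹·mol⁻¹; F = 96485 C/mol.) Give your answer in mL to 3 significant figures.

196 mL

Q = It = 0.834 × 3366 = 2807 C
n(e⁻) = Q/F = 2807/96485 = 0.02909 mol
2H₂O → O₂ + 4H⁺ + 4e⁻, so n(O₂) = 0.02909 / 4 = 0.007273 mol
V = nRT/P = 0.007273 × 0.0821 × 331 / 1.01 = 0.1957 L
= 196 mL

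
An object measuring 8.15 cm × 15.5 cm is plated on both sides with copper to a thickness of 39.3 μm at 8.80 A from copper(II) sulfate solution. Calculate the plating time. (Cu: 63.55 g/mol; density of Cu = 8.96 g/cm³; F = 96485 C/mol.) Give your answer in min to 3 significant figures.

51.2 min

Plated area = 2 × 8.15 × 15.5 = 252.7 cm²
Volume = 252.7 × 39.3×10⁻⁴ cm = 0.9931 cm³
m(Cu) = 0.9931 × 8.96 = 8.898 g
n(Cu) = 8.898 / 63.55 = 0.1400 mol; n(e⁻) = 2 × 0.1400 = 0.2800 mol
Q = 0.2800 × 96485 = 27020 C
t = 27020 / 8.80 = 3070 s = 51.2 min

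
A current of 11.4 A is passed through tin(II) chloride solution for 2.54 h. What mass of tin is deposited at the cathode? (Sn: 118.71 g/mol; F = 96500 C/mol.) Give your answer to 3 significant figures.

64.1 g

Q = It = 11.4 × 9144 = 1.042×10^5 C
Moles of electrons = 1.042×10^5 / 96500 = 1.080 mol
Sn²⁺ + 2e⁻ → Sn, so n(Sn) = 1.080 / 2 = 0.5400 mol
m = 0.5400 × 118.71 = 64.1 g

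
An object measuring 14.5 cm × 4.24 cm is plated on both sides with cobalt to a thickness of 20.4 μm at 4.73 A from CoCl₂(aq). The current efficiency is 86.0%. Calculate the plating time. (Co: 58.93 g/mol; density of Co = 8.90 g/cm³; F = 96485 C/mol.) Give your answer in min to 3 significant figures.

Plated area = 2 × 14.5 × 4.24 = 123.0 cm²
Volume = 123.0 × 20.4×10⁻⁴ cm = 0.2509 cm³
m(Co) = 0.2509 × 8.90 = 2.233 g
n(Co) = 2.233 / 58.93 = 0.03789 mol; n(e⁻) = 2 × 0.03789 = 0.07578 mol
Q = 0.07578 × 96485 / 0.860 = 8502 C
t = 8502 / 4.73 = 1797 s = 30.0 min

30.0 min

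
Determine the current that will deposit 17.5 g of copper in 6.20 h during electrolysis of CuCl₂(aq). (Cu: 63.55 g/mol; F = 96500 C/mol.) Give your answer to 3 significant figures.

2.38 A

n(Cu) = 17.5 / 63.55 = 0.2754 mol
Cu²⁺ + 2e⁻ → Cu, so n(e⁻) = 2 × 0.2754 = 0.5508 mol
Q = 0.5508 × 96500 = 53150 C
I = Q / t = 53150 / 22320 s = 2.38 A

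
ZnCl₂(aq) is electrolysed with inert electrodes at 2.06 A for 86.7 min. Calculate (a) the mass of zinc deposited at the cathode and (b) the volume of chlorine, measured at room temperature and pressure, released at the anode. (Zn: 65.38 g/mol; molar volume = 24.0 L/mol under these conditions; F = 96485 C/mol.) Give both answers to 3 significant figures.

3.63 g Zn; 1.33 L Cl₂

Q = 2.06 × 5202 = 10720 C; n(e⁻) = 10720 / 96485 = 0.1111 mol
Cathode: Zn²⁺ + 2e⁻ → Zn → n(Zn) = 0.1111/2 = 0.05555 mol → 3.63 g
Anode: 2Cl⁻ → Cl₂ + 2e⁻ → n(Cl₂) = 0.1111/2 = 0.05555 mol → 1.33 L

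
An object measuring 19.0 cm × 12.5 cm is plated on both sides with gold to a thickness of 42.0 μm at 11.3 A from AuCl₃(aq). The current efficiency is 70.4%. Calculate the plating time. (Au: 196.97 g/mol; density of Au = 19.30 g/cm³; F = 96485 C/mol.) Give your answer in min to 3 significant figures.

Plated area = 2 × 19.0 × 12.5 = 475.0 cm²
Volume = 475.0 × 42.0×10⁻⁴ cm = 1.995 cm³
m(Au) = 1.995 × 19.30 = 38.50 g
n(Au) = 38.50 / 196.97 = 0.1955 mol; n(e⁻) = 3 × 0.1955 = 0.5865 mol
Q = 0.5865 × 96485 / 0.704 = 80380 C
t = 80380 / 11.3 = 7113 s = 119 min

119 min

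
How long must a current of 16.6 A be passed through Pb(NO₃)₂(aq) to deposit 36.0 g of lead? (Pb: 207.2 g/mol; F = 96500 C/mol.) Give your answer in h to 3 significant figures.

0.561 h

n(Pb) = 36.0 / 207.2 = 0.1737 mol
Pb²⁺ + 2e⁻ → Pb, so n(e⁻) = 2 × 0.1737 = 0.3474 mol
Q = 0.3474 × 96500 = 33520 C
t = Q / I = 33520 / 16.6 = 2019 s = 0.561 h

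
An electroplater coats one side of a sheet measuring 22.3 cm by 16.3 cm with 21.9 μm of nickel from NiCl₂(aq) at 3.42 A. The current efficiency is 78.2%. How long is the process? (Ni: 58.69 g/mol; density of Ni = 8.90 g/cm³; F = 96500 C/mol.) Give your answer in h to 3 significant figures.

Plated area = 22.3 × 16.3 = 363.5 cm²
Volume = 363.5 × 21.9×10⁻⁴ cm = 0.7961 cm³
m(Ni) = 0.7961 × 8.90 = 7.085 g
n(Ni) = 7.085 / 58.69 = 0.1207 mol; n(e⁻) = 2 × 0.1207 = 0.2414 mol
Q = 0.2414 × 96500 / 0.782 = 29790 C
t = 29790 / 3.42 = 8711 s = 2.42 h

2.42 h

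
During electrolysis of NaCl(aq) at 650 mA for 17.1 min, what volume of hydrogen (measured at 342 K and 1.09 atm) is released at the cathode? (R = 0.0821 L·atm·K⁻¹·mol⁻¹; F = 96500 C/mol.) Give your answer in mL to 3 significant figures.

Q = It = 0.650 × 1026 = 666.9 C
n(e⁻) = 666.9 / 96500 = 0.006911 mol
2H⁺ + 2e⁻ → H₂, so n(H₂) = 0.006911 / 2 = 0.003456 mol
V = nRT/P = 0.003456 × 0.0821 × 342 / 1.09 = 0.08903 L
= 89.0 mL

89.0 mL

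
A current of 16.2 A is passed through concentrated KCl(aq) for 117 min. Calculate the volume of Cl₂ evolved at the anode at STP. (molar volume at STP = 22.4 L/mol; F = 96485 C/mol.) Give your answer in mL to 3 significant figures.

13200 mL

Q = 16.2 A × 7020 s = 1.137×10^5 C
n(e⁻) = Q/F = 1.137×10^5/96485 = 1.178 mol
2Cl⁻ → Cl₂ + 2e⁻, so n(Cl₂) = 1.178 / 2 = 0.5890 mol
V = 0.5890 × 22.4 = 13.19 L
= 13200 mL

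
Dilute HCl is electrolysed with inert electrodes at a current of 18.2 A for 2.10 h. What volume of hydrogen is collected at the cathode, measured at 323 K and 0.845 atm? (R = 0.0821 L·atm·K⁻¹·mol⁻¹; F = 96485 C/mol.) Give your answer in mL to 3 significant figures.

Charge passed = 18.2 × 7560 = 1.376×10^5 C
n(e⁻) = Q/F = 1.376×10^5/96485 = 1.426 mol
2H⁺ + 2e⁻ → H₂, so n(H₂) = 1.426 / 2 = 0.7130 mol
V = nRT/P = 0.7130 × 0.0821 × 323 / 0.845 = 22.38 L
= 22400 mL

22400 mL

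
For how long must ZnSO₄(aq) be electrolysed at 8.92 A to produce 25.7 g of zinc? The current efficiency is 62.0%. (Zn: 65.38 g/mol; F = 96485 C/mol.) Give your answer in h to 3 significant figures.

3.81 h

n(Zn) = 25.7 / 65.38 = 0.3931 mol
Zn²⁺ + 2e⁻ → Zn, so n(e⁻) = 2 × 0.3931 = 0.7862 mol
Q = 0.7862 × 96485 / 0.620 = 1.223×10^5 C
t = Q / I = 1.223×10^5 / 8.92 = 13710 s = 3.81 h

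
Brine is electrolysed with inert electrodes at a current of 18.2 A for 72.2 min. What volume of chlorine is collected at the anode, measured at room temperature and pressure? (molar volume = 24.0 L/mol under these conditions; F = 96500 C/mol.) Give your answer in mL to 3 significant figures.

Q = It = 18.2 × 4332 = 78840 C
n(e⁻) = 78840 / 96500 = 0.8170 mol
2Cl⁻ → Cl₂ + 2e⁻, so n(Cl₂) = 0.8170 / 2 = 0.4085 mol
V = 0.4085 × 24.0 = 9.804 L
= 9800 mL

9800 mL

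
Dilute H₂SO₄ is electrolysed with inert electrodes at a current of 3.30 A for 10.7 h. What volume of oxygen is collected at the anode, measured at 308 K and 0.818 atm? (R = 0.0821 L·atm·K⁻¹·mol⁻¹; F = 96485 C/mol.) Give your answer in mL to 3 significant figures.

10200 mL

Charge passed = 3.30 × 38520 = 1.271×10^5 C
n(e⁻) = 1.271×10^5 / 96485 = 1.317 mol
2H₂O → O₂ + 4H⁺ + 4e⁻, so n(O₂) = 1.317 / 4 = 0.3293 mol
V = nRT/P = 0.3293 × 0.0821 × 308 / 0.818 = 10.18 L
= 10200 mL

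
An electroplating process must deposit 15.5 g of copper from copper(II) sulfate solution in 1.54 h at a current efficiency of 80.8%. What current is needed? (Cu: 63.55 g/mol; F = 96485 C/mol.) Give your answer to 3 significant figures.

n(Cu) = 15.5 / 63.55 = 0.2439 mol
Cu²⁺ + 2e⁻ → Cu, so n(e⁻) = 2 × 0.2439 = 0.4878 mol
Q = 0.4878 × 96485 / 0.808 = 58250 C
I = Q / t = 58250 / 5544 s = 10.5 A

10.5 A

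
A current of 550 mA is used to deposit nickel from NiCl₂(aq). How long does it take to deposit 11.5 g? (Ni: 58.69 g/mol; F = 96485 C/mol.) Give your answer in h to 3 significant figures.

n(Ni) = 11.5 / 58.69 = 0.1959 mol
Ni²⁺ + 2e⁻ → Ni, so n(e⁻) = 2 × 0.1959 = 0.3918 mol
Q = 0.3918 × 96485 = 37800 C
t = Q / I = 37800 / 0.550 = 68730 s = 19.1 h

19.1 h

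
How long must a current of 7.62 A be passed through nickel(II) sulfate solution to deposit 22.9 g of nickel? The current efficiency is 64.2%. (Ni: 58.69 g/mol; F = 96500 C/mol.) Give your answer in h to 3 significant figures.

n(Ni) = 22.9 / 58.69 = 0.3902 mol
Ni²⁺ + 2e⁻ → Ni, so n(e⁻) = 2 × 0.3902 = 0.7804 mol
Q = 0.7804 × 96500 / 0.642 = 1.173×10^5 C
t = Q / I = 1.173×10^5 / 7.62 = 15390 s = 4.28 h

4.28 h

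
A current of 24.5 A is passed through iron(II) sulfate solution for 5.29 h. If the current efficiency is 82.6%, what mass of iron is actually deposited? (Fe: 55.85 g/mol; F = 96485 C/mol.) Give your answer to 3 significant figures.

Q = 24.5 × 19044 = 4.666×10^5 C
n(e⁻) = 4.666×10^5 / 96485 = 4.836 mol
Fe²⁺ + 2e⁻ → Fe, so theoretical m(Fe) = 2.418 × 55.85 = 135.0 g
Actual mass = 82.6% × 135.0 = 112 g

112 g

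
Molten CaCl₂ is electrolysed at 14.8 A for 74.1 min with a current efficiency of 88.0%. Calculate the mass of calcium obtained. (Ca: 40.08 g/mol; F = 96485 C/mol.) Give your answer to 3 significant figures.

Q = 14.8 × 4446 = 65800 C
n(e⁻) = 65800 / 96485 = 0.6820 mol
Ca²⁺ + 2e⁻ → Ca, so theoretical m(Ca) = 0.3410 × 40.08 = 13.67 g
Actual mass = 88.0% × 13.67 = 12.0 g

12.0 g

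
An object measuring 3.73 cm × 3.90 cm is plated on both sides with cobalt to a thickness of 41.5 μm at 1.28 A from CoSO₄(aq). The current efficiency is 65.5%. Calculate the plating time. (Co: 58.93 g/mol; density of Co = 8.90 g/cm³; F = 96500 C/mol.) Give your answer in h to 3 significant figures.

1.17 h

Plated area = 2 × 3.73 × 3.90 = 29.09 cm²
Volume = 29.09 × 41.5×10⁻⁴ cm = 0.1207 cm³
m(Co) = 0.1207 × 8.90 = 1.074 g
n(Co) = 1.074 / 58.93 = 0.01823 mol; n(e⁻) = 2 × 0.01823 = 0.03646 mol
Q = 0.03646 × 96500 / 0.655 = 5372 C
t = 5372 / 1.28 = 4197 s = 1.17 h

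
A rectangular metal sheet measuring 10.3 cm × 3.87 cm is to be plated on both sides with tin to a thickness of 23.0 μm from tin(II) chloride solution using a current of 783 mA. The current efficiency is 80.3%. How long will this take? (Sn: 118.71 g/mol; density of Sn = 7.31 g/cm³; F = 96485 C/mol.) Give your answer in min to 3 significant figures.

Plated area = 2 × 10.3 × 3.87 = 79.72 cm²
Volume = 79.72 × 23.0×10⁻⁴ cm = 0.1834 cm³
m(Sn) = 0.1834 × 7.31 = 1.341 g
n(Sn) = 1.341 / 118.71 = 0.01130 mol; n(e⁻) = 2 × 0.01130 = 0.02260 mol
Q = 0.02260 × 96485 / 0.803 = 2716 C
t = 2716 / 0.783 = 3469 s = 57.8 min

57.8 min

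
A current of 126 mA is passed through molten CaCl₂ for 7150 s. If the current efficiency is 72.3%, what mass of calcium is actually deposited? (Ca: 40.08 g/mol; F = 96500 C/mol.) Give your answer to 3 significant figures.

Q = 0.126 × 7150 = 900.9 C
n(e⁻) = 900.9 / 96500 = 0.009336 mol
Ca²⁺ + 2e⁻ → Ca, so theoretical m(Ca) = 0.004668 × 40.08 = 0.1871 g
Actual mass = 72.3% × 0.1871 = 0.135 g

0.135 g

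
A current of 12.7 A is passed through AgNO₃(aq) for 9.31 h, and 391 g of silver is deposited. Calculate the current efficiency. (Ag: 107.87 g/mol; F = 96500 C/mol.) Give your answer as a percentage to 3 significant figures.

Q = 12.7 × 33516 = 4.257×10^5 C
n(e⁻) = 4.257×10^5 / 96500 = 4.411 mol
Ag⁺ + e⁻ → Ag, so theoretical n(Ag) = 4.411 mol → 475.8 g
Efficiency = 391 / 475.8 = 0.8218 = 82.2%

82.2%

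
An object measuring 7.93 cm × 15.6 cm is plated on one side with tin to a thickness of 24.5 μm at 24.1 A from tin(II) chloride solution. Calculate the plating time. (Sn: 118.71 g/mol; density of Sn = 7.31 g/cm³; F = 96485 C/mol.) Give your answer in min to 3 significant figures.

Plated area = 7.93 × 15.6 = 123.7 cm²
Volume = 123.7 × 24.5×10⁻⁴ cm = 0.3031 cm³
m(Sn) = 0.3031 × 7.31 = 2.216 g
n(Sn) = 2.216 / 118.71 = 0.01867 mol; n(e⁻) = 2 × 0.01867 = 0.03734 mol
Q = 0.03734 × 96485 = 3603 C
t = 3603 / 24.1 = 149.5 s = 2.49 min

2.49 min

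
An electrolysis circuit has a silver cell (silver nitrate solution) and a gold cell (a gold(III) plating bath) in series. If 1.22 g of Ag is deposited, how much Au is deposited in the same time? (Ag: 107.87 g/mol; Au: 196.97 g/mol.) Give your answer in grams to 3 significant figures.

n(Ag) = 1.22 / 107.87 = 0.01131 mol
Ag⁺ + e⁻ → Ag, so n(e⁻) = 0.01131 mol
In series, the same 0.01131 mol of electrons flows through the second cell.
Au³⁺ + 3e⁻ → Au, so n(Au) = 0.01131 / 3 = 0.003770 mol
m(Au) = 0.003770 × 196.97 = 0.743 g

0.743 g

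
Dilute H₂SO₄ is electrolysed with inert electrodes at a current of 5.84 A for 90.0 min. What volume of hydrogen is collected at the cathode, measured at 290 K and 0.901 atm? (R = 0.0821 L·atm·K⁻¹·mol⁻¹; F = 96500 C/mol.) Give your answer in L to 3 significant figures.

4.32 L

Charge passed = 5.84 × 5400 = 31540 C
Moles of electrons = 31540 / 96500 = 0.3268 mol
2H⁺ + 2e⁻ → H₂, so n(H₂) = 0.3268 / 2 = 0.1634 mol
V = nRT/P = 0.1634 × 0.0821 × 290 / 0.901 = 4.318 L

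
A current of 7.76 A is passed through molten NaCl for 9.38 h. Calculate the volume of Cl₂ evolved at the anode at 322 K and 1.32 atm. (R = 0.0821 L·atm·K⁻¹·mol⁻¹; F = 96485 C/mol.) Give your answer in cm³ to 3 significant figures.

27200 cm³

Q = It = 7.76 × 33768 = 2.620×10^5 C
n(e⁻) = 2.620×10^5 / 96485 = 2.715 mol
2Cl⁻ → Cl₂ + 2e⁻, so n(Cl₂) = 2.715 / 2 = 1.358 mol
V = nRT/P = 1.358 × 0.0821 × 322 / 1.32 = 27.20 L
= 27200 cm³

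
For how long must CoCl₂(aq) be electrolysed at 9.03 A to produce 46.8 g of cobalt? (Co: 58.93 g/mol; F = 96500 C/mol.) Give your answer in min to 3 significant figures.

283 min

n(Co) = 46.8 / 58.93 = 0.7942 mol
Co²⁺ + 2e⁻ → Co, so n(e⁻) = 2 × 0.7942 = 1.588 mol
Q = 1.588 × 96500 = 1.532×10^5 C
t = Q / I = 1.532×10^5 / 9.03 = 16970 s = 283 min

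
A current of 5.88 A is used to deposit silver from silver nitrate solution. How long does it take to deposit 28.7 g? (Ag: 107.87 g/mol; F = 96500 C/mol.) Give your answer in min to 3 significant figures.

72.8 min

n(Ag) = 28.7 / 107.87 = 0.2661 mol
Ag⁺ + e⁻ → Ag, so n(e⁻) = 0.2661 mol
Q = 0.2661 × 96500 = 25680 C
t = Q / I = 25680 / 5.88 = 4367 s = 72.8 min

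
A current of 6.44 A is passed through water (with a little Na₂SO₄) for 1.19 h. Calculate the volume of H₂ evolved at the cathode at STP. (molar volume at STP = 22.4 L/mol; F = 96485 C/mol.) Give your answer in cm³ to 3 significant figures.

Q = 6.44 A × 4284 s = 27590 C
n(e⁻) = Q/F = 27590/96485 = 0.2860 mol
2H⁺ + 2e⁻ → H₂, so n(H₂) = 0.2860 / 2 = 0.1430 mol
V = 0.1430 × 22.4 = 3.203 L
= 3200 cm³

3200 cm³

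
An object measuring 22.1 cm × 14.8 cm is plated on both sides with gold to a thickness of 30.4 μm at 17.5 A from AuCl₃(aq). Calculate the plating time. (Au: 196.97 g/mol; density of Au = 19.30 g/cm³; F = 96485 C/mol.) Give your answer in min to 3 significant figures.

53.7 min

Plated area = 2 × 22.1 × 14.8 = 654.2 cm²
Volume = 654.2 × 30.4×10⁻⁴ cm = 1.989 cm³
m(Au) = 1.989 × 19.30 = 38.39 g
n(Au) = 38.39 / 196.97 = 0.1949 mol; n(e⁻) = 3 × 0.1949 = 0.5847 mol
Q = 0.5847 × 96485 = 56410 C
t = 56410 / 17.5 = 3223 s = 53.7 min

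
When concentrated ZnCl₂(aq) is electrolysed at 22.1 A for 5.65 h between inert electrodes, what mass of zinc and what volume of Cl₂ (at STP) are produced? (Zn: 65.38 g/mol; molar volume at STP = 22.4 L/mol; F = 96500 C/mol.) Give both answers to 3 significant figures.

152 g Zn; 52.2 L Cl₂

Q = 22.1 × 20340 = 4.495×10^5 C; n(e⁻) = 4.495×10^5 / 96500 = 4.658 mol
Cathode: Zn²⁺ + 2e⁻ → Zn → n(Zn) = 4.658/2 = 2.329 mol → 152 g
Anode: 2Cl⁻ → Cl₂ + 2e⁻ → n(Cl₂) = 4.658/2 = 2.329 mol → 52.2 L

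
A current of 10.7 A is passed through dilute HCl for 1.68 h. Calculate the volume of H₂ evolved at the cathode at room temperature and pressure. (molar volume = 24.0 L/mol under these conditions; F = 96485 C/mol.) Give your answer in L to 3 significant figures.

8.05 L

Charge passed = 10.7 × 6048 = 64710 C
Moles of electrons = 64710 / 96485 = 0.6707 mol
2H⁺ + 2e⁻ → H₂, so n(H₂) = 0.6707 / 2 = 0.3354 mol
V = 0.3354 × 24.0 = 8.050 L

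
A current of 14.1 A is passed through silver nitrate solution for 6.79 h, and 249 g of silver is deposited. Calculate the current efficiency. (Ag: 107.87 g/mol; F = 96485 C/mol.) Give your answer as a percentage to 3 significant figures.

Q = 14.1 × 24444 = 3.447×10^5 C
n(e⁻) = 3.447×10^5 / 96485 = 3.573 mol
Ag⁺ + e⁻ → Ag, so theoretical n(Ag) = 3.573 mol → 385.4 g
Efficiency = 249 / 385.4 = 0.6461 = 64.6%

64.6%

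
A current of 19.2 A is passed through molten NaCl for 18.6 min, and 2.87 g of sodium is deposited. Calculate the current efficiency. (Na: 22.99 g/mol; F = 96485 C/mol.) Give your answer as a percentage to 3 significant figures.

Q = 19.2 × 1116 = 21430 C
n(e⁻) = 21430 / 96485 = 0.2221 mol
Na⁺ + e⁻ → Na, so theoretical n(Na) = 0.2221 mol → 5.106 g
Efficiency = 2.87 / 5.106 = 0.5621 = 56.2%

56.2%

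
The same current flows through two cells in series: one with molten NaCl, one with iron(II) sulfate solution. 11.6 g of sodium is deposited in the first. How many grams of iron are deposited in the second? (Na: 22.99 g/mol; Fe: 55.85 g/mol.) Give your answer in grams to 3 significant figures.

n(Na) = 11.6 / 22.99 = 0.5046 mol
Na⁺ + e⁻ → Na, so n(e⁻) = 0.5046 mol
Same current for the same time ⇒ same n(e⁻) = 0.5046 mol in both cells.
Fe²⁺ + 2e⁻ → Fe, so n(Fe) = 0.5046 / 2 = 0.2523 mol
m(Fe) = 0.2523 × 55.85 = 14.1 g

14.1 g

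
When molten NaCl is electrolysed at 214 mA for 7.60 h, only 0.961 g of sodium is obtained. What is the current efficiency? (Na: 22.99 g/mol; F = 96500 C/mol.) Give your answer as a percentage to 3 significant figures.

Q = 0.214 × 27360 = 5855 C
n(e⁻) = 5855 / 96500 = 0.06067 mol
Na⁺ + e⁻ → Na, so theoretical n(Na) = 0.06067 mol → 1.395 g
Efficiency = 0.961 / 1.395 = 0.6889 = 68.9%

68.9%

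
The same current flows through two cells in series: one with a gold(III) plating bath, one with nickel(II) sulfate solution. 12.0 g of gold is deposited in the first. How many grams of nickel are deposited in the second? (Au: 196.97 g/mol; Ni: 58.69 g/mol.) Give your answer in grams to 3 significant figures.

5.36 g

n(Au) = 12.0 / 196.97 = 0.06092 mol
Au³⁺ + 3e⁻ → Au, so n(e⁻) = 3 × 0.06092 = 0.1828 mol
The cells are in series, so the same charge (and hence the same n(e⁻) = 0.1828 mol) passes through both.
Ni²⁺ + 2e⁻ → Ni, so n(Ni) = 0.1828 / 2 = 0.09140 mol
m(Ni) = 0.09140 × 58.69 = 5.36 g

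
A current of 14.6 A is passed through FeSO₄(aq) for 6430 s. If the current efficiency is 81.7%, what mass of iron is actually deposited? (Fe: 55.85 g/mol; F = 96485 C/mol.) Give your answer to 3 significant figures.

22.2 g

Q = 14.6 × 6430 = 93880 C
n(e⁻) = 93880 / 96485 = 0.9730 mol
Fe²⁺ + 2e⁻ → Fe, so theoretical m(Fe) = 0.4865 × 55.85 = 27.17 g
Actual mass = 81.7% × 27.17 = 22.2 g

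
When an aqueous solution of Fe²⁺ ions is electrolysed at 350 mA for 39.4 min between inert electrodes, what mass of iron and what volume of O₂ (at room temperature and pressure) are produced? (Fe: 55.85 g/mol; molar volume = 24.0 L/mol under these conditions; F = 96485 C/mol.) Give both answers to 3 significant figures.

Q = 0.350 × 2364 = 827.4 C; n(e⁻) = 827.4 / 96485 = 0.008575 mol
Cathode: Fe²⁺ + 2e⁻ → Fe → n(Fe) = 0.008575/2 = 0.004288 mol → 0.239 g
Anode: 2H₂O → O₂ + 4H⁺ + 4e⁻ → n(O₂) = 0.008575/4 = 0.002144 mol → 0.0515 L

0.239 g Fe; 0.0515 L O₂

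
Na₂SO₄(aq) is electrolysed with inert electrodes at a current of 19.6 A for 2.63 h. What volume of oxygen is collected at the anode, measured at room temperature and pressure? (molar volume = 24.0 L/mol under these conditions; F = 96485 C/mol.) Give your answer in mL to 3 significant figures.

Q = 19.6 A × 9468 s = 1.856×10^5 C
n(e⁻) = 1.856×10^5 / 96485 = 1.924 mol
2H₂O → O₂ + 4H⁺ + 4e⁻, so n(O₂) = 1.924 / 4 = 0.4810 mol
V = 0.4810 × 24.0 = 11.54 L
= 11500 mL

11500 mL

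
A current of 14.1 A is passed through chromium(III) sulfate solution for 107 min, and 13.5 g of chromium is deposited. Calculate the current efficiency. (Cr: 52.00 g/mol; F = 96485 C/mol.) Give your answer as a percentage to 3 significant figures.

Q = 14.1 × 6420 = 90520 C
n(e⁻) = 90520 / 96485 = 0.9382 mol
Cr³⁺ + 3e⁻ → Cr, so theoretical n(Cr) = 0.3127 mol → 16.26 g
Efficiency = 13.5 / 16.26 = 0.8303 = 83.0%

83.0%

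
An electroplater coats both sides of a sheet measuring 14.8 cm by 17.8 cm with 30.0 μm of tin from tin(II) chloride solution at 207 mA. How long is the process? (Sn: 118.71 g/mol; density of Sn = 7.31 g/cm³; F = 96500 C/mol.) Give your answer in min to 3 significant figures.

Plated area = 2 × 14.8 × 17.8 = 526.9 cm²
Volume = 526.9 × 30.0×10⁻⁴ cm = 1.581 cm³
m(Sn) = 1.581 × 7.31 = 11.56 g
n(Sn) = 11.56 / 118.71 = 0.09738 mol; n(e⁻) = 2 × 0.09738 = 0.1948 mol
Q = 0.1948 × 96500 = 18800 C
t = 18800 / 0.207 = 90820 s = 1510 min

1510 min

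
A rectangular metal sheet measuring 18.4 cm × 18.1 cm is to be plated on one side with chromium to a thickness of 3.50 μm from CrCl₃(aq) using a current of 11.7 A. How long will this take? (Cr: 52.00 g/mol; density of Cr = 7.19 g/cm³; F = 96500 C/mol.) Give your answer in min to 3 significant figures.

Plated area = 18.4 × 18.1 = 333.0 cm²
Volume = 333.0 × 3.50×10⁻⁴ cm = 0.1166 cm³
m(Cr) = 0.1166 × 7.19 = 0.8384 g
n(Cr) = 0.8384 / 52.00 = 0.01612 mol; n(e⁻) = 3 × 0.01612 = 0.04836 mol
Q = 0.04836 × 96500 = 4667 C
t = 4667 / 11.7 = 398.9 s = 6.65 min

6.65 min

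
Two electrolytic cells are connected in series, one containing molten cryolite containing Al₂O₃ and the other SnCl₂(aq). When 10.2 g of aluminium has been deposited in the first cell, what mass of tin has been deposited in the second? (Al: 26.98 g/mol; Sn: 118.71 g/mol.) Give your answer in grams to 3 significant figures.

n(Al) = 10.2 / 26.98 = 0.3781 mol
Al³⁺ + 3e⁻ → Al, so n(e⁻) = 3 × 0.3781 = 1.134 mol
Same current for the same time ⇒ same n(e⁻) = 1.134 mol in both cells.
Sn²⁺ + 2e⁻ → Sn, so n(Sn) = 1.134 / 2 = 0.5670 mol
m(Sn) = 0.5670 × 118.71 = 67.3 g

67.3 g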